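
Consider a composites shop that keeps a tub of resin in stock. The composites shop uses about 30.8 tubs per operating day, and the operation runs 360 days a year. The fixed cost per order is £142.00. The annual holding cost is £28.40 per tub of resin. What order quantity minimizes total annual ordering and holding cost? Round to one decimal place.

Q* ≈ 333.0 tubs

Annual demand D = 30.8 × 360 = 11,088.
EOQ = √(2DS / H) = √(2 × 11,088 × 142 / 28.4).
= √(3,148,992 / 28.4) = √110,880 ≈ 332.986.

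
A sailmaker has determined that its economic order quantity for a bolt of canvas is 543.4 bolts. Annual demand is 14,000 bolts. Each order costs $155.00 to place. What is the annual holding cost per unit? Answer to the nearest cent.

H ≈ $14.70

Squaring Q* = √(2DS/H) gives Q*² = 2DS/H.
From Q* = √(2DS/H): H = 2DS / Q*² = 2 × 14,000 × 155 / 543.4² = 14.6977.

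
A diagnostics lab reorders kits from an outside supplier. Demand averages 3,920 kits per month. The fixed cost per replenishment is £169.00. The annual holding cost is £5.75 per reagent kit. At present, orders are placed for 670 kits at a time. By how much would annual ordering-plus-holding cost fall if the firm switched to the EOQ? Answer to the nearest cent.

Annual demand D = 3,920 × 12 = 47,040.
EOQ = √(2DS/H) = √(2 × 47,040 × 169 / 5.75) ≈ 1662.87.
Cost at Q* = (D/Q*)S + (Q*/2)H = √(2DSH) ≈ £9,561.50.
Cost at Q = 670: (47,040/670)×169 + (670/2)×5.75 = £11,865.31 + £1,926.25 = £13,791.56.
Excess = £13,791.56 − £9,561.50 = £4,230.07.

Extra cost ≈ £4,230.07 per year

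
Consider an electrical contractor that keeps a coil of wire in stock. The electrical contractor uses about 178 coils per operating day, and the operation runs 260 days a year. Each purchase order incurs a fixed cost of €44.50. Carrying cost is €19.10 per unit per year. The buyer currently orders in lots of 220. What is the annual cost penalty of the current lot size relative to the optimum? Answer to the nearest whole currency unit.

Annual demand D = 178 × 260 = 46,280.
EOQ = √(2DS/H) = √(2 × 46,280 × 44.5 / 19.1) ≈ 464.38.
Cost at Q* = (D/Q*)S + (Q*/2)H = √(2DSH) ≈ €8,869.69.
Cost at Q = 220: (46,280/220)×44.5 + (220/2)×19.1 = €9,361.18 + €2,101.00 = €11,462.18.
Excess = €11,462.18 − €8,869.69 = €2,592.49.

Extra cost ≈ €2,592 per year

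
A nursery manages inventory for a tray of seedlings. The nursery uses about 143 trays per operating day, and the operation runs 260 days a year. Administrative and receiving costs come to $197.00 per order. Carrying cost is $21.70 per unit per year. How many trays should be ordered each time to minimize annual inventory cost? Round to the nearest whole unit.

Q* ≈ 822 trays

Annual demand D = 143 × 260 = 37,180.
EOQ = √(2DS / H) = √(2 × 37,180 × 197 / 21.7).
= √(14,648,920 / 21.7) = √675,065.4378 ≈ 821.624.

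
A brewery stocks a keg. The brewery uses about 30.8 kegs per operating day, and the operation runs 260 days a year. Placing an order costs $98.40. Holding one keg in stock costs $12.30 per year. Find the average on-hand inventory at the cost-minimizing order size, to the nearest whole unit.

Average inventory ≈ 179 kegs

Annual demand D = 30.8 × 260 = 8,008.
The optimal lot size = √(2DS/H) = √(2 × 8,008 × 98.4 / 12.3) ≈ 357.95.
Average inventory = Q*/2 ≈ 357.95 / 2 = 178.975.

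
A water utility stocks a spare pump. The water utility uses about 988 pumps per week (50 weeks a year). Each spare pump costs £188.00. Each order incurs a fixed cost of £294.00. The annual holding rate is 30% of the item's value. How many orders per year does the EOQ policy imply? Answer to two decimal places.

Annual demand D = 988 × 50 = 49,400.
Holding cost H = 0.30 × £188.00 = £56.4000 per unit per year.
EOQ = √(2DS/H) = √(2 × 49,400 × 294 / 56.4) ≈ 717.65.
Orders per year = D / Q* = 49,400 / 717.65 ≈ 68.836.

N ≈ 68.84 orders per year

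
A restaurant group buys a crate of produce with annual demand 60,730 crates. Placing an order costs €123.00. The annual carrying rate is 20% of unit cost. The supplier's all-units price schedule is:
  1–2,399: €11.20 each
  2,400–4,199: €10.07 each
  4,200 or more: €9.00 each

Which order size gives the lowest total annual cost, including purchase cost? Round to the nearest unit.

Holding cost per unit per year at price C is H = 0.20·C.
For each price level, check whether its EOQ is feasible; otherwise the best quantity at that price is the breakpoint.
Tier 1 (€11.20): EOQ = 2582.5 exceeds tier's upper bound 2399, so this tier is dominated.
EOQ at €10.07 = 2723.6 (feasible in tier 2): TC = 60,730×€10.07 + (60,730/2723.6)×123 + (2723.6/2)×0.20×€10.07 = €617,036.38.
EOQ at €9.00 = 2880.9 < 4200, so use break Q=4200: TC = 60,730×€9.00 + (60,730/4200.0)×123 + (4200.0/2)×0.20×€9.00 = €552,128.52.
Lowest total cost is €552,128.52 at Q = 4200.0.

Q* ≈ 4,200 crates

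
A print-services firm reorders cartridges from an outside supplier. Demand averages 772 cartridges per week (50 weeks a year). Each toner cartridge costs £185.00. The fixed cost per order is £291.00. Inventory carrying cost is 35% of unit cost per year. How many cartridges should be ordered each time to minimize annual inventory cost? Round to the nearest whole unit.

Q* ≈ 589 cartridges

Annual demand D = 772 × 50 = 38,600.
Holding cost H = 0.35 × £185.00 = £64.7500 per unit per year.
EOQ = √(2DS / H) = √(2 × 38,600 × 291 / 64.75).
= √(22,465,200 / 64.75) = √346,952.8958 ≈ 589.027.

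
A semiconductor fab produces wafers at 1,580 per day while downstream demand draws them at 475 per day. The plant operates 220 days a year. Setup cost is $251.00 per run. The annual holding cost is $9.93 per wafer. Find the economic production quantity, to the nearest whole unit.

Q* ≈ 2,748 wafers

Annual demand D = 475 × 220 = 104,500.
Production build-up factor (1 − d/p) = 1 − 475/1,580 = 0.6994.
Q* = √(2DS / (H(1 − d/p))) = √(2 × 104,500 × 251 / (9.93 × 0.6994)).
= √(52,459,000 / 6.9447) ≈ 2748.418.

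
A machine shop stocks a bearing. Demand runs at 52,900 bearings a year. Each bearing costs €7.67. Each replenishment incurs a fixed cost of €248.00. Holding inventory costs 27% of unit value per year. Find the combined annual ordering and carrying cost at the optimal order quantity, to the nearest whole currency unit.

TC* ≈ €7,371

Holding cost H = 0.27 × €7.67 = €2.0709 per unit per year.
The optimal lot size = √(2DS/H) = √(2 × 52,900 × 248 / 2.0709) ≈ 3559.50.
At the optimum the two cost components are equal, so total cost = 2·(Q*/2)H = Q*·H.
Minimum total = √(2DSH) = √(2 × 52,900 × 248 × 2.0709) ≈ 7371.370.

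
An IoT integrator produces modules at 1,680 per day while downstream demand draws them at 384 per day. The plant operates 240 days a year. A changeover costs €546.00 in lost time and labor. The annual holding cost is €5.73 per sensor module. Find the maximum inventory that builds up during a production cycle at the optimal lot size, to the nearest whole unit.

Annual demand D = 384 × 240 = 92,160.
Production build-up factor (1 − d/p) = 1 − 384/1,680 = 0.7714.
Q* = √(2DS / (H(1 − d/p))) = √(2 × 92,160 × 546 / (5.73 × 0.7714)).
= √(100,638,720 / 4.4203) ≈ 4771.527.
Maximum inventory = Q*(1 − d/p) = 4771.527 × 0.7714 ≈ 3680.892.

I_max ≈ 3,681 modules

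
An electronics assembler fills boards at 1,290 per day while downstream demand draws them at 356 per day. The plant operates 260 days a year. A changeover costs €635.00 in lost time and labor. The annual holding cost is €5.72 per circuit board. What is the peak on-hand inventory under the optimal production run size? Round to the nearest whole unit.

I_max ≈ 3,857 boards

Annual demand D = 356 × 260 = 92,560.
Production build-up factor (1 − d/p) = 1 − 356/1,290 = 0.7240.
Q* = √(2DS / (H(1 − d/p))) = √(2 × 92,560 × 635 / (5.72 × 0.7240)).
= √(117,551,200 / 4.1415) ≈ 5327.665.
Maximum inventory = Q*(1 − d/p) = 5327.665 × 0.7240 ≈ 3857.395.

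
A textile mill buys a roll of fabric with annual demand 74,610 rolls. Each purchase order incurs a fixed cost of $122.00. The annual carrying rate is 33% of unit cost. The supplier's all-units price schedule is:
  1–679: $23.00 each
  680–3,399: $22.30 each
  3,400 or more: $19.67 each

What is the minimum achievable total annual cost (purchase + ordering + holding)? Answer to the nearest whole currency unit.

TC* ≈ $1,481,291

Holding cost per unit per year at price C is H = 0.33·C.
For each price level, check whether its EOQ is feasible; otherwise the best quantity at that price is the breakpoint.
Tier 1 ($23.00): EOQ = 1548.7 exceeds tier's upper bound 679, so this tier is dominated.
EOQ at $22.30 = 1572.8 (feasible in tier 2): TC = 74,610×$22.30 + (74,610/1572.8)×122 + (1572.8/2)×0.33×$22.30 = $1,675,377.52.
EOQ at $19.67 = 1674.7 < 3400, so use break Q=3400: TC = 74,610×$19.67 + (74,610/3400.0)×122 + (3400.0/2)×0.33×$19.67 = $1,481,290.75.
Lowest total cost among the candidates is at Q = 3400.0.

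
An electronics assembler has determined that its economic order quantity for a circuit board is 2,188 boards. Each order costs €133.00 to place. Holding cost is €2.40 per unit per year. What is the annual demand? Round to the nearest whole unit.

D ≈ 43,194 boards per year

Squaring Q* = √(2DS/H) gives Q*² = 2DS/H.
From Q* = √(2DS/H): D = Q*²H / (2S) = 2,188² × 2.4 / (2 × 133) = 43194.081.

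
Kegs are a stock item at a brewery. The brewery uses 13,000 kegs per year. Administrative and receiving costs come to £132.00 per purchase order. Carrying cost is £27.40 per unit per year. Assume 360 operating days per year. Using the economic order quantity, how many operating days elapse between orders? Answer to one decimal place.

EOQ = √(2DS/H) = √(2 × 13,000 × 132 / 27.4) ≈ 353.91.
Cycle time = Q*/D × 360 = 353.91 / 13,000 × 360 ≈ 9.801 days.

T ≈ 9.8 days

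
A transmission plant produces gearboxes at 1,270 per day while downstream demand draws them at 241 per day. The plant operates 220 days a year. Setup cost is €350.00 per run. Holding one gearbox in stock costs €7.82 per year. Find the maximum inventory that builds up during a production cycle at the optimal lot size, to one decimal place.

Annual demand D = 241 × 220 = 53,020.
Production build-up factor (1 − d/p) = 1 − 241/1,270 = 0.8102.
Q* = √(2DS / (H(1 − d/p))) = √(2 × 53,020 × 350 / (7.82 × 0.8102)).
= √(37,114,000 / 6.336) ≈ 2420.247.
Maximum inventory = Q*(1 − d/p) = 2420.247 × 0.8102 ≈ 1960.972.

I_max ≈ 1,961.0 gearboxes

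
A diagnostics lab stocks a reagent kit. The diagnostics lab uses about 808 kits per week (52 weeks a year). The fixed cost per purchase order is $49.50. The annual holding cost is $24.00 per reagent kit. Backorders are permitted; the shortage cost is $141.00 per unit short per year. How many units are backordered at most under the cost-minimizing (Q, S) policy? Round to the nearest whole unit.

Annual demand D = 808 × 52 = 42,016.
With planned backorders, Q* = √(2DS/H) · √((H+B)/B).
√(2DS/H) = √(2 × 42,016 × 49.5 / 24) = 416.312.
√((H+B)/B) = √((24+141)/141) = 1.0818.
Q* ≈ 450.352.
S* = Q* · H/(H+B) = 450.352 × 24/165 ≈ 65.506.

S* ≈ 66 kits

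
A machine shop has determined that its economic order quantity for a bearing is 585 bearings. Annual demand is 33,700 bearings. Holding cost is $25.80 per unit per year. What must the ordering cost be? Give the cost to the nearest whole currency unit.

Invert the EOQ relation Q*² = 2DS/H.
From Q* = √(2DS/H): S = Q*²H / (2D) = 585² × 25.8 / (2 × 33,700) = 131.0001.

S ≈ $131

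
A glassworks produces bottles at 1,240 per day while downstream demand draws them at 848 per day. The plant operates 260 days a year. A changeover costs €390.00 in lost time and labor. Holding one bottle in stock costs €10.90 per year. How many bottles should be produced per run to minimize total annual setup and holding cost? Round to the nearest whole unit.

Annual demand D = 848 × 260 = 220,480.
Production build-up factor (1 − d/p) = 1 − 848/1,240 = 0.3161.
Q* = √(2DS / (H(1 − d/p))) = √(2 × 220,480 × 390 / (10.9 × 0.3161)).
= √(171,974,400 / 3.4458) ≈ 7064.582.

Q* ≈ 7,065 bottles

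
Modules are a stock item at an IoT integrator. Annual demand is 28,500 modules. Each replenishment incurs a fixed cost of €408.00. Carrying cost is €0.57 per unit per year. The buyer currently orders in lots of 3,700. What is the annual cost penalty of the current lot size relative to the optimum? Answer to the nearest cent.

EOQ = √(2DS/H) = √(2 × 28,500 × 408 / 0.57) ≈ 6387.49.
Cost at Q* = (D/Q*)S + (Q*/2)H = √(2DSH) ≈ €3,640.87.
Cost at Q = 3,700: (28,500/3,700)×408 + (3,700/2)×0.57 = €3,142.70 + €1,054.50 = €4,197.20.
Excess = €4,197.20 − €3,640.87 = €556.33.

Extra cost ≈ €556.33 per year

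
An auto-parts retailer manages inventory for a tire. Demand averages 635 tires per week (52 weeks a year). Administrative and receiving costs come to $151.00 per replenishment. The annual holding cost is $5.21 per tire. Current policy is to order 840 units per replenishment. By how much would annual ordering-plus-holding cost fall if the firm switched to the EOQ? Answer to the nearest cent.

Annual demand D = 635 × 52 = 33,020.
EOQ = √(2DS/H) = √(2 × 33,020 × 151 / 5.21) ≈ 1383.48.
Cost at Q* = (D/Q*)S + (Q*/2)H = √(2DSH) ≈ $7,207.94.
Cost at Q = 840: (33,020/840)×151 + (840/2)×5.21 = $5,935.74 + $2,188.20 = $8,123.94.
Excess = $8,123.94 − $7,207.94 = $916.00.

Extra cost ≈ $916.00 per year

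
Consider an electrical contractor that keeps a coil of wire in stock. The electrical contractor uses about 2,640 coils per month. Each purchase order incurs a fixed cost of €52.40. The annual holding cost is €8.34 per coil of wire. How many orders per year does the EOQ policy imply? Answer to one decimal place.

N ≈ 50.2 orders per year

Annual demand D = 2,640 × 12 = 31,680.
The optimal lot size = √(2DS/H) = √(2 × 31,680 × 52.4 / 8.34) ≈ 630.94.
Orders per year = D / Q* = 31,680 / 630.94 ≈ 50.211.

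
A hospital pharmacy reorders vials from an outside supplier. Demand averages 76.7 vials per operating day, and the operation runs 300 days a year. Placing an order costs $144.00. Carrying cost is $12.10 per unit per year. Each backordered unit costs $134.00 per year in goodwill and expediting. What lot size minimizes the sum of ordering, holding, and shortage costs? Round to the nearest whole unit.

Q* ≈ 773 vials

Annual demand D = 76.7 × 300 = 23,010.
With planned backorders, Q* = √(2DS/H) · √((H+B)/B).
√(2DS/H) = √(2 × 23,010 × 144 / 12.1) = 740.051.
√((H+B)/B) = √((12.1+134)/134) = 1.0442.
Q* ≈ 772.742.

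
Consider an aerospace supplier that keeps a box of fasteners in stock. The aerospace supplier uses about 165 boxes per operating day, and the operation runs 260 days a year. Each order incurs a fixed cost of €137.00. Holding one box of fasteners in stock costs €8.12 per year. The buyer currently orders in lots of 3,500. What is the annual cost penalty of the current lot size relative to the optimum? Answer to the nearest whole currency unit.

Annual demand D = 165 × 260 = 42,900.
EOQ = √(2DS/H) = √(2 × 42,900 × 137 / 8.12) ≈ 1203.17.
Cost at Q* = (D/Q*)S + (Q*/2)H = √(2DSH) ≈ €9,769.72.
Cost at Q = 3,500: (42,900/3,500)×137 + (3,500/2)×8.12 = €1,679.23 + €14,210.00 = €15,889.23.
Excess = €15,889.23 − €9,769.72 = €6,119.51.

Extra cost ≈ €6,120 per year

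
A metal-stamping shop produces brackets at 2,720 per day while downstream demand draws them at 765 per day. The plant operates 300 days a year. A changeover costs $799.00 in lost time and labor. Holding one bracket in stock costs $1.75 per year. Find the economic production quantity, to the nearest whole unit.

Q* ≈ 17,075 brackets

Annual demand D = 765 × 300 = 229,500.
Production build-up factor (1 − d/p) = 1 − 765/2,720 = 0.7188.
Q* = √(2DS / (H(1 − d/p))) = √(2 × 229,500 × 799 / (1.75 × 0.7188)).
= √(366,741,000 / 1.2578) ≈ 17075.435.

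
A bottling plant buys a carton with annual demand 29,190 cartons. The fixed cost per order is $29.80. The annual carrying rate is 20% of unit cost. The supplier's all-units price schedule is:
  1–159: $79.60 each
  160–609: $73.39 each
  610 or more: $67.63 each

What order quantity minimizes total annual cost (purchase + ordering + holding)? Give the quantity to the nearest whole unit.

Q* ≈ 610 cartons

Holding cost per unit per year at price C is H = 0.20·C.
Candidates are each tier's EOQ (if it falls in that tier) and each price-break quantity.
Tier 1 ($79.60): EOQ = 330.6 exceeds tier's upper bound 159, so this tier is dominated.
EOQ at $73.39 = 344.3 (feasible in tier 2): TC = 29,190×$73.39 + (29,190/344.3)×29.8 + (344.3/2)×0.20×$73.39 = $2,147,307.38.
EOQ at $67.63 = 358.6 < 610, so use break Q=610: TC = 29,190×$67.63 + (29,190/610.0)×29.8 + (610.0/2)×0.20×$67.63 = $1,979,671.13.
Lowest total cost is $1,979,671.13 at Q = 610.0.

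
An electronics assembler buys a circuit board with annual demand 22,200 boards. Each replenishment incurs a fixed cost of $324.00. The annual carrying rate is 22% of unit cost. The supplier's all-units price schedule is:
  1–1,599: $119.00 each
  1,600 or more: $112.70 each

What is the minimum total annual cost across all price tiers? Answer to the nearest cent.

TC* ≈ $2,526,270.70

Holding cost per unit per year at price C is H = 0.22·C.
Candidates are each tier's EOQ (if it falls in that tier) and each price-break quantity.
EOQ at $119.00 = 741.3 (feasible in tier 1): TC = 22,200×$119.00 + (22,200/741.3)×324 + (741.3/2)×0.22×$119.00 = $2,661,206.57.
EOQ at $112.70 = 761.7 < 1600, so use break Q=1600: TC = 22,200×$112.70 + (22,200/1600.0)×324 + (1600.0/2)×0.22×$112.70 = $2,526,270.70.
Lowest total cost among the candidates is at Q = 1600.0.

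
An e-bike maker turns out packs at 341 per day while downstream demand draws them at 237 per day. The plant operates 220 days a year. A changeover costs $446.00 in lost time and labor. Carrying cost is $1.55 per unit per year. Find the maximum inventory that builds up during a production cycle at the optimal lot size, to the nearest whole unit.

Annual demand D = 237 × 220 = 52,140.
Production build-up factor (1 − d/p) = 1 − 237/341 = 0.3050.
Q* = √(2DS / (H(1 − d/p))) = √(2 × 52,140 × 446 / (1.55 × 0.3050)).
= √(46,508,880 / 0.4727) ≈ 9918.879.
Maximum inventory = Q*(1 − d/p) = 9918.879 × 0.3050 ≈ 3025.113.

I_max ≈ 3,025 packs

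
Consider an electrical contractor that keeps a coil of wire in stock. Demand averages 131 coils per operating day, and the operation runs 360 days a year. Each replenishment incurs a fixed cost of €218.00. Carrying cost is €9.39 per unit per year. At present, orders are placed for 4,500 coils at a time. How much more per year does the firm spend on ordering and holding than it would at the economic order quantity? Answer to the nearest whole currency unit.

Extra cost ≈ €9,517 per year

Annual demand D = 131 × 360 = 47,160.
EOQ = √(2DS/H) = √(2 × 47,160 × 218 / 9.39) ≈ 1479.78.
Cost at Q* = (D/Q*)S + (Q*/2)H = √(2DSH) ≈ €13,895.14.
Cost at Q = 4,500: (47,160/4,500)×218 + (4,500/2)×9.39 = €2,284.64 + €21,127.50 = €23,412.14.
Excess = €23,412.14 − €13,895.14 = €9,517.00.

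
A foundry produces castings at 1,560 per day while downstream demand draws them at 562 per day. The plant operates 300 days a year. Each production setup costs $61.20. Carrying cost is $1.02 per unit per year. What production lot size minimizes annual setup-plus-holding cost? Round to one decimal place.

Q* ≈ 5,623.6 castings

Annual demand D = 562 × 300 = 168,600.
Production build-up factor (1 − d/p) = 1 − 562/1,560 = 0.6397.
Q* = √(2DS / (H(1 − d/p))) = √(2 × 168,600 × 61.2 / (1.02 × 0.6397)).
= √(20,636,640 / 0.6525) ≈ 5623.626.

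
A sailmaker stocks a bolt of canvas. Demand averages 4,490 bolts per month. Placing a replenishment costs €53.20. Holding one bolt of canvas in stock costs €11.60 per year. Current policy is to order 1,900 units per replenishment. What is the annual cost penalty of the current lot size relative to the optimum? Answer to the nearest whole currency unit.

Annual demand D = 4,490 × 12 = 53,880.
EOQ = √(2DS/H) = √(2 × 53,880 × 53.2 / 11.6) ≈ 703.00.
Cost at Q* = (D/Q*)S + (Q*/2)H = √(2DSH) ≈ €8,154.81.
Cost at Q = 1,900: (53,880/1,900)×53.2 + (1,900/2)×11.6 = €1,508.64 + €11,020.00 = €12,528.64.
Excess = €12,528.64 − €8,154.81 = €4,373.83.

Extra cost ≈ €4,374 per year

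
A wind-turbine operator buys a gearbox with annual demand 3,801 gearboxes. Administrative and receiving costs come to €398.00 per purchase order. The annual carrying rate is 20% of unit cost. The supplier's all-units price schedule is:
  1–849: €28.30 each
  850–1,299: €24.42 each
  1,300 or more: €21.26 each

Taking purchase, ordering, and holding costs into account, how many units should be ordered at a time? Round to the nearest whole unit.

Q* ≈ 1,300 gearboxes

Holding cost per unit per year at price C is H = 0.20·C.
Candidates are each tier's EOQ (if it falls in that tier) and each price-break quantity.
EOQ at €28.30 = 731.1 (feasible in tier 1): TC = 3,801×€28.30 + (3,801/731.1)×398 + (731.1/2)×0.20×€28.30 = €111,706.52.
EOQ at €24.42 = 787.1 < 850, so use break Q=850: TC = 3,801×€24.42 + (3,801/850.0)×398 + (850.0/2)×0.20×€24.42 = €96,675.88.
EOQ at €21.26 = 843.5 < 1300, so use break Q=1300: TC = 3,801×€21.26 + (3,801/1300.0)×398 + (1300.0/2)×0.20×€21.26 = €84,736.75.
Lowest total cost is €84,736.75 at Q = 1300.0.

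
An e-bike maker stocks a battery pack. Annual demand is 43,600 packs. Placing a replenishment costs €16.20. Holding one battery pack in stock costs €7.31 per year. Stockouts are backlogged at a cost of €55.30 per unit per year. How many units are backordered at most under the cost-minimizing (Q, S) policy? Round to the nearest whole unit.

With planned backorders, Q* = √(2DS/H) · √((H+B)/B).
√(2DS/H) = √(2 × 43,600 × 16.2 / 7.31) = 439.599.
√((H+B)/B) = √((7.31+55.3)/55.3) = 1.0640.
Q* ≈ 467.753.
S* = Q* · H/(H+B) = 467.753 × 7.31/62.61 ≈ 54.612.

S* ≈ 55 packs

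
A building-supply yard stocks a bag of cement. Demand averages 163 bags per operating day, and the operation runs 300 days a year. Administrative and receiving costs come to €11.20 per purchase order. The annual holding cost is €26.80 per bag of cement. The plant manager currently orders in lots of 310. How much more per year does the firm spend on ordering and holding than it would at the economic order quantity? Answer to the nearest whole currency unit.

Annual demand D = 163 × 300 = 48,900.
EOQ = √(2DS/H) = √(2 × 48,900 × 11.2 / 26.8) ≈ 202.17.
Cost at Q* = (D/Q*)S + (Q*/2)H = √(2DSH) ≈ €5,418.09.
Cost at Q = 310: (48,900/310)×11.2 + (310/2)×26.8 = €1,766.71 + €4,154.00 = €5,920.71.
Excess = €5,920.71 − €5,418.09 = €502.62.

Extra cost ≈ €503 per year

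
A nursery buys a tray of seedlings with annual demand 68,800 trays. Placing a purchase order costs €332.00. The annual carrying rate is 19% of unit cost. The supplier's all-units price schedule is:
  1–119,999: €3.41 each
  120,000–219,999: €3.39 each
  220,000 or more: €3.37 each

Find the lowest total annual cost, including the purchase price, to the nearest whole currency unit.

Holding cost per unit per year at price C is H = 0.19·C.
Evaluate total cost at each tier's feasible EOQ or, if the EOQ is below the tier, at the tier's minimum quantity.
EOQ at €3.41 = 8397.0 (feasible in tier 1): TC = 68,800×€3.41 + (68,800/8397.0)×332 + (8397.0/2)×0.19×€3.41 = €240,048.42.
EOQ at €3.39 = 8421.7 < 120000, so use break Q=120000: TC = 68,800×€3.39 + (68,800/120000.0)×332 + (120000.0/2)×0.19×€3.39 = €272,068.35.
EOQ at €3.37 = 8446.7 < 220000, so use break Q=220000: TC = 68,800×€3.37 + (68,800/220000.0)×332 + (220000.0/2)×0.19×€3.37 = €302,392.83.
Lowest total cost among the candidates is at Q = 8397.0.

TC* ≈ €240,048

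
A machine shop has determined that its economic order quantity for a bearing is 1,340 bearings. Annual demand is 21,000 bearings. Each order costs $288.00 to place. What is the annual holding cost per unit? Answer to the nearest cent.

Squaring Q* = √(2DS/H) gives Q*² = 2DS/H.
From Q* = √(2DS/H): H = 2DS / Q*² = 2 × 21,000 × 288 / 1,340² = 6.7365.

H ≈ $6.74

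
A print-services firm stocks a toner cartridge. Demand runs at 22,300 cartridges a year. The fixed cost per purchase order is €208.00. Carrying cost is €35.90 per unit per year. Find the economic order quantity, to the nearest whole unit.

Q* ≈ 508 cartridges

EOQ = √(2DS / H) = √(2 × 22,300 × 208 / 35.9).
= √(9,276,800 / 35.9) = √258,406.6852 ≈ 508.337.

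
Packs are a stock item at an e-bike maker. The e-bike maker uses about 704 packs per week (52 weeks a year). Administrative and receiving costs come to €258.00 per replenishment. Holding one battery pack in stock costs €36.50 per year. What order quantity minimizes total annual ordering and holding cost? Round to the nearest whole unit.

Annual demand D = 704 × 52 = 36,608.
EOQ = √(2DS / H) = √(2 × 36,608 × 258 / 36.5).
= √(18,889,728 / 36.5) = √517,526.7945 ≈ 719.393.

Q* ≈ 719 packs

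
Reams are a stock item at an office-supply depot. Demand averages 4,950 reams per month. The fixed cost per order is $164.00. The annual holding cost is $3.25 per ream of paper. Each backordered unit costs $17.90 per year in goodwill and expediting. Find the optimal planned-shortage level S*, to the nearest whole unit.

Annual demand D = 4,950 × 12 = 59,400.
With planned backorders, Q* = √(2DS/H) · √((H+B)/B).
√(2DS/H) = √(2 × 59,400 × 164 / 3.25) = 2448.434.
√((H+B)/B) = √((3.25+17.9)/17.9) = 1.0870.
Q* ≈ 2661.443.
S* = Q* · H/(H+B) = 2661.443 × 3.25/21.15 ≈ 408.969.

S* ≈ 409 reams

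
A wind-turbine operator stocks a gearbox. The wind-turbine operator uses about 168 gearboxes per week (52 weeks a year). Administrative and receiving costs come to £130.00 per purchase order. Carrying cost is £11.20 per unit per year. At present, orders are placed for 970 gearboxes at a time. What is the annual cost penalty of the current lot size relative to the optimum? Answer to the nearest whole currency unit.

Extra cost ≈ £1,559 per year

Annual demand D = 168 × 52 = 8,736.
EOQ = √(2DS/H) = √(2 × 8,736 × 130 / 11.2) ≈ 450.33.
Cost at Q* = (D/Q*)S + (Q*/2)H = √(2DSH) ≈ £5,043.73.
Cost at Q = 970: (8,736/970)×130 + (970/2)×11.2 = £1,170.80 + £5,432.00 = £6,602.80.
Excess = £6,602.80 − £5,043.73 = £1,559.07.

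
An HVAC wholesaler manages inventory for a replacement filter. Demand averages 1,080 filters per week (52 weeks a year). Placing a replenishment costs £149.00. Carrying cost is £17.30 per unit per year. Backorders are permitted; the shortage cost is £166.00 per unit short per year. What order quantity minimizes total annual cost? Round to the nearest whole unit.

Annual demand D = 1,080 × 52 = 56,160.
With planned backorders, Q* = √(2DS/H) · √((H+B)/B).
√(2DS/H) = √(2 × 56,160 × 149 / 17.3) = 983.555.
√((H+B)/B) = √((17.3+166)/166) = 1.0508.
Q* ≈ 1033.536.

Q* ≈ 1,034 filters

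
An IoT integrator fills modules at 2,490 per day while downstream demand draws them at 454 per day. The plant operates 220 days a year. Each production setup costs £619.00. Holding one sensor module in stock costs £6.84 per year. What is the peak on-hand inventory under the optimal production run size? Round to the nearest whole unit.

Annual demand D = 454 × 220 = 99,880.
Production build-up factor (1 − d/p) = 1 − 454/2,490 = 0.8177.
Q* = √(2DS / (H(1 − d/p))) = √(2 × 99,880 × 619 / (6.84 × 0.8177)).
= √(123,651,440 / 5.5929) ≈ 4701.997.
Maximum inventory = Q*(1 − d/p) = 4701.997 × 0.8177 ≈ 3844.685.

I_max ≈ 3,845 modules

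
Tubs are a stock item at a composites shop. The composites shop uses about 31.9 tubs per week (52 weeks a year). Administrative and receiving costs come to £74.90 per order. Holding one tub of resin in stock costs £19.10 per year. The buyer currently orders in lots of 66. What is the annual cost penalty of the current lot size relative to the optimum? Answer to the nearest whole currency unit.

Annual demand D = 31.9 × 52 = 1,658.8.
EOQ = √(2DS/H) = √(2 × 1,658.8 × 74.9 / 19.1) ≈ 114.06.
Cost at Q* = (D/Q*)S + (Q*/2)H = √(2DSH) ≈ £2,178.56.
Cost at Q = 66: (1,658.8/66)×74.9 + (66/2)×19.1 = £1,882.49 + £630.30 = £2,512.79.
Excess = £2,512.79 − £2,178.56 = £334.23.

Extra cost ≈ £334 per year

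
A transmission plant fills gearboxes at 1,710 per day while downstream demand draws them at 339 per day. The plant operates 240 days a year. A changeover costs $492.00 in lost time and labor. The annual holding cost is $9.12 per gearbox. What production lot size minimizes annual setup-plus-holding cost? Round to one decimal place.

Q* ≈ 3,308.9 gearboxes

Annual demand D = 339 × 240 = 81,360.
Production build-up factor (1 − d/p) = 1 − 339/1,710 = 0.8018.
Q* = √(2DS / (H(1 − d/p))) = √(2 × 81,360 × 492 / (9.12 × 0.8018)).
= √(80,058,240 / 7.312) ≈ 3308.910.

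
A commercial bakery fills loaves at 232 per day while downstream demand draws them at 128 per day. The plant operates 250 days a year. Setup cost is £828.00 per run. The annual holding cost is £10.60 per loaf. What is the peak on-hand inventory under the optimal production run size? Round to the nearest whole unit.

I_max ≈ 1,497 loaves

Annual demand D = 128 × 250 = 32,000.
Production build-up factor (1 − d/p) = 1 − 128/232 = 0.4483.
Q* = √(2DS / (H(1 − d/p))) = √(2 × 32,000 × 828 / (10.6 × 0.4483)).
= √(52,992,000 / 4.7517) ≈ 3339.485.
Maximum inventory = Q*(1 − d/p) = 3339.485 × 0.4483 ≈ 1497.011.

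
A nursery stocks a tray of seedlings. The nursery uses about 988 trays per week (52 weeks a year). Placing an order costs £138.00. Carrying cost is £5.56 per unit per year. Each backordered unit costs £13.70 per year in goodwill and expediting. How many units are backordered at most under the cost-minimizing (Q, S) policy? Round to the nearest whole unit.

S* ≈ 547 trays

Annual demand D = 988 × 52 = 51,376.
With planned backorders, Q* = √(2DS/H) · √((H+B)/B).
√(2DS/H) = √(2 × 51,376 × 138 / 5.56) = 1596.972.
√((H+B)/B) = √((5.56+13.7)/13.7) = 1.1857.
Q* ≈ 1893.499.
S* = Q* · H/(H+B) = 1893.499 × 5.56/19.26 ≈ 546.618.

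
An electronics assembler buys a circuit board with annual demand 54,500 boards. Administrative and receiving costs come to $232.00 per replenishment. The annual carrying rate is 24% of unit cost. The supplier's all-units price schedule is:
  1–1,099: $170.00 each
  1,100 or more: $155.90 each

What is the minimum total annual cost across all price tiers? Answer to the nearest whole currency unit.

Holding cost per unit per year at price C is H = 0.24·C.
Candidates are each tier's EOQ (if it falls in that tier) and each price-break quantity.
EOQ at $170.00 = 787.3 (feasible in tier 1): TC = 54,500×$170.00 + (54,500/787.3)×232 + (787.3/2)×0.24×$170.00 = $9,297,120.87.
EOQ at $155.90 = 822.1 < 1100, so use break Q=1100: TC = 54,500×$155.90 + (54,500/1100.0)×232 + (1100.0/2)×0.24×$155.90 = $8,528,623.35.
Lowest total cost among the candidates is at Q = 1100.0.

TC* ≈ $8,528,623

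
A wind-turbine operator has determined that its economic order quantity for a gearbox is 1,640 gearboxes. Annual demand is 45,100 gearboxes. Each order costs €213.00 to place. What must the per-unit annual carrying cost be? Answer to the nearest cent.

Squaring Q* = √(2DS/H) gives Q*² = 2DS/H.
From Q* = √(2DS/H): H = 2DS / Q*² = 2 × 45,100 × 213 / 1,640² = 7.1433.

H ≈ €7.14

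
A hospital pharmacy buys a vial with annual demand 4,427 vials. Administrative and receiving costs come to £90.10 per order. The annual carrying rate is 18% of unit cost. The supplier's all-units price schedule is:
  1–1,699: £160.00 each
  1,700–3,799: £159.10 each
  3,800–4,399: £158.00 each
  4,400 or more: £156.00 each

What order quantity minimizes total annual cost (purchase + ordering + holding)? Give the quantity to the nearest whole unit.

Q* ≈ 166 vials

Holding cost per unit per year at price C is H = 0.18·C.
Candidates are each tier's EOQ (if it falls in that tier) and each price-break quantity.
EOQ at £160.00 = 166.4 (feasible in tier 1): TC = 4,427×£160.00 + (4,427/166.4)×90.1 + (166.4/2)×0.18×£160.00 = £713,113.23.
EOQ at £159.10 = 166.9 < 1700, so use break Q=1700: TC = 4,427×£159.10 + (4,427/1700.0)×90.1 + (1700.0/2)×0.18×£159.10 = £728,912.63.
EOQ at £158.00 = 167.5 < 3800, so use break Q=3800: TC = 4,427×£158.00 + (4,427/3800.0)×90.1 + (3800.0/2)×0.18×£158.00 = £753,606.97.
EOQ at £156.00 = 168.6 < 4400, so use break Q=4400: TC = 4,427×£156.00 + (4,427/4400.0)×90.1 + (4400.0/2)×0.18×£156.00 = £752,478.65.
Lowest total cost is £713,113.23 at Q = 166.4.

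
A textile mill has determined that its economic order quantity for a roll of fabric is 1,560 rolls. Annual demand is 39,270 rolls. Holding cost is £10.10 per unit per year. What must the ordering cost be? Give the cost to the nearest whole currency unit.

S ≈ £313

Invert the EOQ relation Q*² = 2DS/H.
From Q* = √(2DS/H): S = Q*²H / (2D) = 1,560² × 10.1 / (2 × 39,270) = 312.9534.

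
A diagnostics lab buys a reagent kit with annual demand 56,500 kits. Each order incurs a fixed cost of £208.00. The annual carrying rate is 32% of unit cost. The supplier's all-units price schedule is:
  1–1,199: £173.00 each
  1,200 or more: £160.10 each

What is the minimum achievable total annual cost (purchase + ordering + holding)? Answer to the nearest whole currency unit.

TC* ≈ £9,086,183

Holding cost per unit per year at price C is H = 0.32·C.
For each price level, check whether its EOQ is feasible; otherwise the best quantity at that price is the breakpoint.
EOQ at £173.00 = 651.6 (feasible in tier 1): TC = 56,500×£173.00 + (56,500/651.6)×208 + (651.6/2)×0.32×£173.00 = £9,810,571.89.
EOQ at £160.10 = 677.3 < 1200, so use break Q=1200: TC = 56,500×£160.10 + (56,500/1200.0)×208 + (1200.0/2)×0.32×£160.10 = £9,086,182.53.
Lowest total cost among the candidates is at Q = 1200.0.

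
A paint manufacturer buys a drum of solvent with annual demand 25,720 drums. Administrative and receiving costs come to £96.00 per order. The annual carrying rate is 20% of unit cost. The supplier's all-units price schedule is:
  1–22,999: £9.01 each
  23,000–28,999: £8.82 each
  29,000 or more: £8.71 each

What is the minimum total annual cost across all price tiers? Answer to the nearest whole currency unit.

TC* ≈ £234,720

Holding cost per unit per year at price C is H = 0.20·C.
For each price level, check whether its EOQ is feasible; otherwise the best quantity at that price is the breakpoint.
EOQ at £9.01 = 1655.4 (feasible in tier 1): TC = 25,720×£9.01 + (25,720/1655.4)×96 + (1655.4/2)×0.20×£9.01 = £234,720.27.
EOQ at £8.82 = 1673.2 < 23000, so use break Q=23000: TC = 25,720×£8.82 + (25,720/23000.0)×96 + (23000.0/2)×0.20×£8.82 = £247,243.75.
EOQ at £8.71 = 1683.7 < 29000, so use break Q=29000: TC = 25,720×£8.71 + (25,720/29000.0)×96 + (29000.0/2)×0.20×£8.71 = £249,365.34.
Lowest total cost among the candidates is at Q = 1655.4.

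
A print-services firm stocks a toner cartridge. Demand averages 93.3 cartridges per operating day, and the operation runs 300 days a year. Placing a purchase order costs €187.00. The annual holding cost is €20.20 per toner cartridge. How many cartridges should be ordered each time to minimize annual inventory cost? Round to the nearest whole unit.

Annual demand D = 93.3 × 300 = 27,990.
EOQ = √(2DS / H) = √(2 × 27,990 × 187 / 20.2).
= √(10,468,260 / 20.2) = √518,230.6931 ≈ 719.882.

Q* ≈ 720 cartridges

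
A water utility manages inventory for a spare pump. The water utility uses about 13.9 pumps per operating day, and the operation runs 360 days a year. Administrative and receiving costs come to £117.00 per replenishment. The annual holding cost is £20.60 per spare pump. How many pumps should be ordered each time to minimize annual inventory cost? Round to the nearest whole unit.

Annual demand D = 13.9 × 360 = 5,004.
EOQ = √(2DS / H) = √(2 × 5,004 × 117 / 20.6).
= √(1,170,936 / 20.6) = √56,841.5534 ≈ 238.415.

Q* ≈ 238 pumps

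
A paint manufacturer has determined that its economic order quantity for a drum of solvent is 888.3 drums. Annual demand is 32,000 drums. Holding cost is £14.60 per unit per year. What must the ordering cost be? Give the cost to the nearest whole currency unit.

Invert the EOQ relation Q*² = 2DS/H.
From Q* = √(2DS/H): S = Q*²H / (2D) = 888.3² × 14.6 / (2 × 32,000) = 180.0082.

S ≈ £180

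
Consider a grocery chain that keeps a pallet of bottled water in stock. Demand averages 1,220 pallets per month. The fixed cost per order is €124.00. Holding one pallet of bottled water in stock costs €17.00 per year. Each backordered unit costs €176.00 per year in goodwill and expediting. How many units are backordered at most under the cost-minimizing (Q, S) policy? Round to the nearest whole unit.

Annual demand D = 1,220 × 12 = 14,640.
With planned backorders, Q* = √(2DS/H) · √((H+B)/B).
√(2DS/H) = √(2 × 14,640 × 124 / 17) = 462.138.
√((H+B)/B) = √((17+176)/176) = 1.0472.
Q* ≈ 483.943.
S* = Q* · H/(H+B) = 483.943 × 17/193 ≈ 42.627.

S* ≈ 43 pallets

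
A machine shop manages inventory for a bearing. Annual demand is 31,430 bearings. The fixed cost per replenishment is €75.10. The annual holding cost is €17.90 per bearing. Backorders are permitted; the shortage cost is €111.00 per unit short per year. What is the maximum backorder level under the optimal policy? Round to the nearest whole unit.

S* ≈ 77 bearings

With planned backorders, Q* = √(2DS/H) · √((H+B)/B).
√(2DS/H) = √(2 × 31,430 × 75.1 / 17.9) = 513.548.
√((H+B)/B) = √((17.9+111)/111) = 1.0776.
Q* ≈ 553.408.
S* = Q* · H/(H+B) = 553.408 × 17.9/128.9 ≈ 76.850.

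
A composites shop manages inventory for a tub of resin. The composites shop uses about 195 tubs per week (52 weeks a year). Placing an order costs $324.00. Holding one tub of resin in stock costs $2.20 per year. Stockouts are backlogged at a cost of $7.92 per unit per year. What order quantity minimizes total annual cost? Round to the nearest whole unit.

Q* ≈ 1,954 tubs

Annual demand D = 195 × 52 = 10,140.
With planned backorders, Q* = √(2DS/H) · √((H+B)/B).
√(2DS/H) = √(2 × 10,140 × 324 / 2.2) = 1728.205.
√((H+B)/B) = √((2.2+7.92)/7.92) = 1.1304.
Q* ≈ 1953.542.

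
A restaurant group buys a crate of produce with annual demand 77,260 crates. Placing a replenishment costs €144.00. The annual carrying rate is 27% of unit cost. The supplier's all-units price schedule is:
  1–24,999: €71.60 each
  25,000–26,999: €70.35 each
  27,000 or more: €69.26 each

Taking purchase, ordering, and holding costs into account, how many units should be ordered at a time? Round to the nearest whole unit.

Holding cost per unit per year at price C is H = 0.27·C.
Candidates are each tier's EOQ (if it falls in that tier) and each price-break quantity.
EOQ at €71.60 = 1072.8 (feasible in tier 1): TC = 77,260×€71.60 + (77,260/1072.8)×144 + (1072.8/2)×0.27×€71.60 = €5,552,556.15.
EOQ at €70.35 = 1082.3 < 25000, so use break Q=25000: TC = 77,260×€70.35 + (77,260/25000.0)×144 + (25000.0/2)×0.27×€70.35 = €5,673,117.27.
EOQ at €69.26 = 1090.8 < 27000, so use break Q=27000: TC = 77,260×€69.26 + (77,260/27000.0)×144 + (27000.0/2)×0.27×€69.26 = €5,603,892.35.
Lowest total cost is €5,552,556.15 at Q = 1072.8.

Q* ≈ 1,073 crates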